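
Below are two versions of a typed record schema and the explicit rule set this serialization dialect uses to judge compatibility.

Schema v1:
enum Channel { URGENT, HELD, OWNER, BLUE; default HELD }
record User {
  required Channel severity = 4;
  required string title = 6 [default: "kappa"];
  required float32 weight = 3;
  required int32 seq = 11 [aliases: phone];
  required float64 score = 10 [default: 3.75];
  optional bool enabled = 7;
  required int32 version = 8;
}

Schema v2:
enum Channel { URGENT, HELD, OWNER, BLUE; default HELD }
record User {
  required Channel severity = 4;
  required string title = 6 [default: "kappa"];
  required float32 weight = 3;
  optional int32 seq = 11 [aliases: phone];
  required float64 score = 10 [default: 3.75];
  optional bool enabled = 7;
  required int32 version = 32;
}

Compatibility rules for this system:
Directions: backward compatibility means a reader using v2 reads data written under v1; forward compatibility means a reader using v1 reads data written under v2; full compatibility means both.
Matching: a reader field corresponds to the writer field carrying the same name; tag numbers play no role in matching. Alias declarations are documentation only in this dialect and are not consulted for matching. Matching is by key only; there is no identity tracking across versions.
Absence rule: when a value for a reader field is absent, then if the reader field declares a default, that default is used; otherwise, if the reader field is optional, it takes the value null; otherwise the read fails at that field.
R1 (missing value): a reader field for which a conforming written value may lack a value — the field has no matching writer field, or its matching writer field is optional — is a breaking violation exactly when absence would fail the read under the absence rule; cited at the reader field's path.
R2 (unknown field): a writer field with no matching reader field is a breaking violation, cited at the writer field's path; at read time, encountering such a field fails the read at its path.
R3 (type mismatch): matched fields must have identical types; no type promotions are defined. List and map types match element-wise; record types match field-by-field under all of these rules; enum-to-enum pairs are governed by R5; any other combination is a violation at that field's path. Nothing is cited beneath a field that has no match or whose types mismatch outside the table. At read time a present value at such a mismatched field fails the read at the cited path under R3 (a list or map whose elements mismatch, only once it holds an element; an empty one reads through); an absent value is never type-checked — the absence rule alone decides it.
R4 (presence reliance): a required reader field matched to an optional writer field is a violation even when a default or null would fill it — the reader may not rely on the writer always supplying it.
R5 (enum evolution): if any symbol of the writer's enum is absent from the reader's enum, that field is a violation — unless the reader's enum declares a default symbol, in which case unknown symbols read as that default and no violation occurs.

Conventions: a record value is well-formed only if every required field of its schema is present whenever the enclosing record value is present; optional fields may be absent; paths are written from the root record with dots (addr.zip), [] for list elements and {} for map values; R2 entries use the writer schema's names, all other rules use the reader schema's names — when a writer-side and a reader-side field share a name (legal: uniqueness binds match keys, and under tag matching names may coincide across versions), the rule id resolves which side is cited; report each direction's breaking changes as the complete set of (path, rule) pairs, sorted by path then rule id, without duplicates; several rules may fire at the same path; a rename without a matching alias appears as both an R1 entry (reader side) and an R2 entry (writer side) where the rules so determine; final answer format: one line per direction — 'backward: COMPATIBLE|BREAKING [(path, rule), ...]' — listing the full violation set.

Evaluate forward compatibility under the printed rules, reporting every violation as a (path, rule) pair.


arrows below run writer -> reader for User
forward for User (reader v1, writer v2):
  severity <- severity (Channel -> Channel, writer required)
  title <- title (string -> string, writer required)
  weight <- weight (float32 -> float32, writer required)
  seq <- seq (int32 -> int32, writer optional)
  score <- score (float64 -> float64, writer required)
  enabled <- enabled (bool -> bool, writer optional)
  version <- version (int32 -> int32, writer required)
  rule R1 violated at seq
  rule R4 violated at seq
  => forward verdict for User: BREAKING, 2 violation(s)
ruling out the remaining User differences:
  field version in record User: tag 8 changed to 32 -> no rule fires on it in User's dialect; the asked verdict holds

forward: BREAKING [(seq, R1), (seq, R4)]


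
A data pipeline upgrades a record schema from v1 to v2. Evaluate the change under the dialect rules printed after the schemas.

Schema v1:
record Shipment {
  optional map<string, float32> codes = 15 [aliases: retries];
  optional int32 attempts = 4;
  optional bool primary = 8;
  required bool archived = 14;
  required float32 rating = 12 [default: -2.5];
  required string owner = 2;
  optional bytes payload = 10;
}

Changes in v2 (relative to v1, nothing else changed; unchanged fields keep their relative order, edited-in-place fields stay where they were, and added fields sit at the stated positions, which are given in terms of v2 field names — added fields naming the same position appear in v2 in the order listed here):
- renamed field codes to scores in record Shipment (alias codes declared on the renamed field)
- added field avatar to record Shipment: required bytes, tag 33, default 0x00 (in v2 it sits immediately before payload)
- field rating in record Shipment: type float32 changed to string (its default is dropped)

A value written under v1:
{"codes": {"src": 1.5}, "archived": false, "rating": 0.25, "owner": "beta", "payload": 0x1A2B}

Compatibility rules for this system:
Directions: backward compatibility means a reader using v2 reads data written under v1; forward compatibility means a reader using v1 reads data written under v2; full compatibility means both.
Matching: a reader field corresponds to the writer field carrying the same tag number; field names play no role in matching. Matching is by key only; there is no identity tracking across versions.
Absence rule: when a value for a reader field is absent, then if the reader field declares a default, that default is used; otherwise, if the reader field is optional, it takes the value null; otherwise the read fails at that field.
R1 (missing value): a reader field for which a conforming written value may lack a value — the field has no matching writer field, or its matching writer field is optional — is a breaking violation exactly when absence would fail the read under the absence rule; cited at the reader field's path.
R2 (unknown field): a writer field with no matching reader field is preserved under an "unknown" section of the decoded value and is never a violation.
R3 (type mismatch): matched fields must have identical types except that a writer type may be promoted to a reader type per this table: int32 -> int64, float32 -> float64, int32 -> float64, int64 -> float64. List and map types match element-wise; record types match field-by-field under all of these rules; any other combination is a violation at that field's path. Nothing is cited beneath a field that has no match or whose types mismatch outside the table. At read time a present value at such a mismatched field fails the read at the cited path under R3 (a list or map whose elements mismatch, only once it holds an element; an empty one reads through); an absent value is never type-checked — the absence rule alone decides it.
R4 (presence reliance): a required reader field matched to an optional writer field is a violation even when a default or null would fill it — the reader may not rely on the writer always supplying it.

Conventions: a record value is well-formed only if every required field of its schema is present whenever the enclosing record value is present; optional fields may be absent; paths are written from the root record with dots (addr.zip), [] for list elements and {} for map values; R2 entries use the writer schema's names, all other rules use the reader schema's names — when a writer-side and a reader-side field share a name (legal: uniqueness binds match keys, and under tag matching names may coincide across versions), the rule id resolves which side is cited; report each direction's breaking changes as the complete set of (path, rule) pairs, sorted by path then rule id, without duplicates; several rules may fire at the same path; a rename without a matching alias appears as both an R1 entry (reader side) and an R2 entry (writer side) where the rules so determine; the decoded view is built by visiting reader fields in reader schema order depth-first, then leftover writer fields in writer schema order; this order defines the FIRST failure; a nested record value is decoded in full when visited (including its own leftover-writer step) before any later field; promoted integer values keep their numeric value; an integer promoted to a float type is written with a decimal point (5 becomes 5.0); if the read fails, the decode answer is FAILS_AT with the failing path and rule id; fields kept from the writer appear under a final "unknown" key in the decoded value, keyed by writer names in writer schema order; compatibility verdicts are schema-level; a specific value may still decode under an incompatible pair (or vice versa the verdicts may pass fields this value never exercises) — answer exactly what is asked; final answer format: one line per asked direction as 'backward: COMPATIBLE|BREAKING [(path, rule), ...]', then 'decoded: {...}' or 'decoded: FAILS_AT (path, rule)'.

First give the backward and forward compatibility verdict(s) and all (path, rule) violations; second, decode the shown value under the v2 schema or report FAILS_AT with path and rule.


backward: BREAKING [(rating, R3)]; forward: BREAKING [(rating, R3)]; decoded: FAILS_AT (rating, R3)

the writer's type comes first in each Shipment pair
backward for Shipment (reader v2, writer v1):
  scores: paired with writer codes (map<string, float32> -> map<string, float32>; writer optional)
  attempts: paired with writer attempts (int32 -> int32; writer optional)
  primary: paired with writer primary (bool -> bool; writer optional)
  archived: paired with writer archived (bool -> bool; writer required)
  rating: paired with writer rating (float32 -> string; writer required)
  owner: paired with writer owner (string -> string; writer required)
  no writer field matches reader avatar
  payload: paired with writer payload (bytes -> bytes; writer optional)
  R3 fires at rating
  backward on Shipment therefore BREAKING (1)
forward for Shipment (reader v1, writer v2):
  codes: paired with writer scores (map<string, float32> -> map<string, float32>; writer optional)
  attempts: paired with writer attempts (int32 -> int32; writer optional)
  primary: paired with writer primary (bool -> bool; writer optional)
  archived: paired with writer archived (bool -> bool; writer required)
  rating: paired with writer rating (string -> float32; writer required)
  owner: paired with writer owner (string -> string; writer required)
  payload: paired with writer payload (bytes -> bytes; writer optional)
  avatar (writer side), unknown to reader
  R3 fires at rating
  forward on Shipment therefore BREAKING (1)
decode (reader v2):
  scores := {"src": 1.5} (from writer codes)
  attempts := null (not supplied -> null)
  primary := null (not supplied -> null)
  archived := false
  read fails at rating under R3
  => FAILS_AT (rating, R3)


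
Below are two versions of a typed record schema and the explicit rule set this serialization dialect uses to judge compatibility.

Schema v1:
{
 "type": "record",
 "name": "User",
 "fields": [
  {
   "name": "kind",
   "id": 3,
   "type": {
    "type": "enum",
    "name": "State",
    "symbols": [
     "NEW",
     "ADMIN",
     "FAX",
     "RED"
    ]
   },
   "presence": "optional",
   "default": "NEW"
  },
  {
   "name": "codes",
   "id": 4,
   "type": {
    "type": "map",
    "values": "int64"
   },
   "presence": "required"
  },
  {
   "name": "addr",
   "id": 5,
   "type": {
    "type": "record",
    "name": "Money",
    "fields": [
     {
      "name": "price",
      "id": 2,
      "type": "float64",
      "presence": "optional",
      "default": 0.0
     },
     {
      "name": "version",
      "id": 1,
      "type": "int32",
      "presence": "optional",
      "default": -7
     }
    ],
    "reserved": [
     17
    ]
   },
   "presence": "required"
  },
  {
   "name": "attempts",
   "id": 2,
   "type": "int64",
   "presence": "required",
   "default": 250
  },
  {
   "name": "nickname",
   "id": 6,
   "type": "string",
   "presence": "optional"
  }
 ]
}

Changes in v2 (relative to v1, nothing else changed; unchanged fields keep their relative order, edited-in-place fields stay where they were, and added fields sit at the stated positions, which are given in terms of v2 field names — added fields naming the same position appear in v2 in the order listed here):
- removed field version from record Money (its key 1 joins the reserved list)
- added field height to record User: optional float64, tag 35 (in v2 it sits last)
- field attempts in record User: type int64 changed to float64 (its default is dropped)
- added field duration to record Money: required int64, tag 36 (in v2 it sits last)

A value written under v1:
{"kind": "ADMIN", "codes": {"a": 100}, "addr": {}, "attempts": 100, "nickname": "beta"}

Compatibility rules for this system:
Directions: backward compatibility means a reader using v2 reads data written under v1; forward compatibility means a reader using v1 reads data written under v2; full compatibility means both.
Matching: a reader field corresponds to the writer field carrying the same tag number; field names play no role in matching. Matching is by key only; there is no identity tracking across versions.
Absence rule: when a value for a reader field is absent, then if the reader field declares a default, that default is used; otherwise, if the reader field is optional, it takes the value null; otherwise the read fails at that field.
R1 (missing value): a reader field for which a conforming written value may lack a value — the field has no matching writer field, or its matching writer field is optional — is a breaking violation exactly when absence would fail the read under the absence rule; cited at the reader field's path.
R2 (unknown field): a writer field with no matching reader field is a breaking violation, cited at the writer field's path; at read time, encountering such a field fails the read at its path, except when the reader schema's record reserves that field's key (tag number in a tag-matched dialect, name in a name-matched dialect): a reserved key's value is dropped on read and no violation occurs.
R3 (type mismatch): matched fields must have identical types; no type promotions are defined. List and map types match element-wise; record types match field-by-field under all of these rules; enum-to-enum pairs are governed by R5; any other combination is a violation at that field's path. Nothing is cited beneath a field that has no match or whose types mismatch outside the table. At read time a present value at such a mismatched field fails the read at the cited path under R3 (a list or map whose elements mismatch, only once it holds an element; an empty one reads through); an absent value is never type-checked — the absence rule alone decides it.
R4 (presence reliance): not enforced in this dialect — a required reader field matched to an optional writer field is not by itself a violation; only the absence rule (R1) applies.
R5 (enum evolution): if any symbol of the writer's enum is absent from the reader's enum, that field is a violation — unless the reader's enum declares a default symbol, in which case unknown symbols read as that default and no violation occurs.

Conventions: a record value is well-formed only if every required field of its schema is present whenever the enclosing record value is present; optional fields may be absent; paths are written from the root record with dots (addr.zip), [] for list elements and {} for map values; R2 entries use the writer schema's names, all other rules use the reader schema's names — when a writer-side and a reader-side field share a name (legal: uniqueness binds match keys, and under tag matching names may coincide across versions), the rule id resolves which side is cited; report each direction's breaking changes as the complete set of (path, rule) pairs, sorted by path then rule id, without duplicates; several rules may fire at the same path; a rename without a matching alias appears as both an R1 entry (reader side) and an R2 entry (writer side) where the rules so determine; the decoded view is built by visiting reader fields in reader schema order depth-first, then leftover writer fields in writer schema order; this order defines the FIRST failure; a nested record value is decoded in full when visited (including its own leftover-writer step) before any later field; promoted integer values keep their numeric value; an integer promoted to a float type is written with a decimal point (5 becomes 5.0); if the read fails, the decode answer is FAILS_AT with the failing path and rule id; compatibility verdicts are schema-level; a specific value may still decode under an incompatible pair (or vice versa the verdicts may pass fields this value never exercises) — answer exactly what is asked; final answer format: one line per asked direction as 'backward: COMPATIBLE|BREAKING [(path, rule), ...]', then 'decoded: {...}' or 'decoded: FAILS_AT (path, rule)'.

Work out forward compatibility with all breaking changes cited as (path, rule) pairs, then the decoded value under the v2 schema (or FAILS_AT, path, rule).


forward: BREAKING [(addr.duration, R2), (attempts, R3), (height, R2)]; decoded: FAILS_AT (addr.duration, R1)

arrows below run writer -> reader for User
forward analysis of User with v1 as reader and v2 as writer:
  kind <- kind (State -> State, writer optional)
  codes <- codes (map<string, int64> -> map<string, int64>, writer required)
  addr <- addr (Money -> Money, writer required)
  attempts <- attempts (float64 -> int64, writer required)
  nickname <- nickname (string -> string, writer optional)
  height (writer side), unknown to reader
  addr.price <- addr.price (float64 -> float64, writer optional)
  addr.version: no writer match
  addr.duration (writer side), unknown to reader
  R2 fires at addr.duration
  R3 fires at attempts
  R2 fires at height
  forward on User therefore BREAKING (3)
decoding the User value with the v2 reader:
  kind := "ADMIN"
  codes := {"a": 100}
  addr.price := 0.0 (absent -> default)
  read fails at addr.duration under R1 (no fill)
  => FAILS_AT (addr.duration, R1)
remaining User differences; none change what is asked:
  removed field version from record Money (its key 1 joins the reserved list) -> triggers nothing under User's printed rules — same verdict


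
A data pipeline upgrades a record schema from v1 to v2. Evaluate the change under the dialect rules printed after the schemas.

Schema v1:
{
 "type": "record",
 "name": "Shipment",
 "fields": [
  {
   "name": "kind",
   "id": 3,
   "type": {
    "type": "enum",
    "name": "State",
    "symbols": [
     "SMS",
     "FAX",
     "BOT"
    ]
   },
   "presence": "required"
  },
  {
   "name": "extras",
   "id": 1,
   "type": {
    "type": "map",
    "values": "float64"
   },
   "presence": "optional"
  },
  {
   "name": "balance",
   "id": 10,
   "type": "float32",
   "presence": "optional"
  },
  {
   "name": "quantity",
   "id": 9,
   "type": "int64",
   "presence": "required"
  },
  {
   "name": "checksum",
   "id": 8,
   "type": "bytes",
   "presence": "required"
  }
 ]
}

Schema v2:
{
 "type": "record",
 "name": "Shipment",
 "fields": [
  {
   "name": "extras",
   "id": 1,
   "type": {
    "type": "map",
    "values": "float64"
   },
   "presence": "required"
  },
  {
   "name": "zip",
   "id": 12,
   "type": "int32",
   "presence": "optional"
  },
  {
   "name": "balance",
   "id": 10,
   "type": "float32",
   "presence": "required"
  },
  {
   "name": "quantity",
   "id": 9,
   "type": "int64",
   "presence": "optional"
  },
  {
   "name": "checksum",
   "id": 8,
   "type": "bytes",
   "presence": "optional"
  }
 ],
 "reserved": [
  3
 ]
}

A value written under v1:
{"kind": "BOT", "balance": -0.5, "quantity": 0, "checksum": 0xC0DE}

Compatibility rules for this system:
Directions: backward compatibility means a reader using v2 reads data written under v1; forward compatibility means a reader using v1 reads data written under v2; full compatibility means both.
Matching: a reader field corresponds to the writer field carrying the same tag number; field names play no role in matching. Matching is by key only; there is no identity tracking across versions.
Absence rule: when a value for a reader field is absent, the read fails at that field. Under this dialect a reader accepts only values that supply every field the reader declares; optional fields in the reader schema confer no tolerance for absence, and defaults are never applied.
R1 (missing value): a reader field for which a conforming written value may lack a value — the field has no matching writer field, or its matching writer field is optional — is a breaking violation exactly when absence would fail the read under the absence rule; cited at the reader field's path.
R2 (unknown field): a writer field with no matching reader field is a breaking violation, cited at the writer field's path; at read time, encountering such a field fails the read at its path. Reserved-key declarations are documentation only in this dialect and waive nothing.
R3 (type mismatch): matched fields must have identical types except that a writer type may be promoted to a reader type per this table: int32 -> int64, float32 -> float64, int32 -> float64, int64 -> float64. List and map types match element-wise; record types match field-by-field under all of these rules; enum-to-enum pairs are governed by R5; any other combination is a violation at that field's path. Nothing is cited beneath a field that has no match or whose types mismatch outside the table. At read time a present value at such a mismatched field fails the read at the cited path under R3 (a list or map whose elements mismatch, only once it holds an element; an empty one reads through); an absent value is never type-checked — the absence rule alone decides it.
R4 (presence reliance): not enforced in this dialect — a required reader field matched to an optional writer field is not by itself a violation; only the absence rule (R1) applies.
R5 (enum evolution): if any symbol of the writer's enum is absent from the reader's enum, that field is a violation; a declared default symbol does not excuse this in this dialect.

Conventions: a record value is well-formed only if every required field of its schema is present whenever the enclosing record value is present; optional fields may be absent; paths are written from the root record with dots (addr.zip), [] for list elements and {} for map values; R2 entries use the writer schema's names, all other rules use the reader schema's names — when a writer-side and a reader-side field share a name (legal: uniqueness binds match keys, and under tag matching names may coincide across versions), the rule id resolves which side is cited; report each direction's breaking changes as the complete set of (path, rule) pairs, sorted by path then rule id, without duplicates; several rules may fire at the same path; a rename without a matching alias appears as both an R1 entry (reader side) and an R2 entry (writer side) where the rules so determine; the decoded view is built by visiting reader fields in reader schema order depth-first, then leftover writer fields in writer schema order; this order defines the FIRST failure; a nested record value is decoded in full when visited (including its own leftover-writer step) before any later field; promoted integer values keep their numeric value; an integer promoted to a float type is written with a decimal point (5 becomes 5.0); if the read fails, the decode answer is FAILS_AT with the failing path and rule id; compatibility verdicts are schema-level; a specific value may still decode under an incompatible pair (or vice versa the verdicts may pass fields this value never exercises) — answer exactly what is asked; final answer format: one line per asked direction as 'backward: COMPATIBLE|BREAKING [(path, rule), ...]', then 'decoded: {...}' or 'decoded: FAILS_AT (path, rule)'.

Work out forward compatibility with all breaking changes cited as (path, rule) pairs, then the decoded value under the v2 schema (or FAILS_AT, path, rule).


arrows below run writer -> reader for Shipment
forward pass over Shipment, reader schema v1, writer schema v2:
  kind: no writer-side match
  map<string, float64> -> map<string, float64>, writer required: extras aligns to extras
  float32 -> float32, writer required: balance aligns to balance
  int64 -> int64, writer optional: quantity aligns to quantity
  bytes -> bytes, writer optional: checksum aligns to checksum
  writer zip: unknown to reader
  R1 fires at checksum
  R1 fires at kind
  R1 fires at quantity
  R2 fires at zip
  => 4 violation(s): forward is BREAKING for Shipment
decoding the Shipment value with the v2 reader:
  read fails at extras under R1 (no fill)
  => FAILS_AT (extras, R1)

forward: BREAKING [(checksum, R1), (kind, R1), (quantity, R1), (zip, R2)]; decoded: FAILS_AT (extras, R1)


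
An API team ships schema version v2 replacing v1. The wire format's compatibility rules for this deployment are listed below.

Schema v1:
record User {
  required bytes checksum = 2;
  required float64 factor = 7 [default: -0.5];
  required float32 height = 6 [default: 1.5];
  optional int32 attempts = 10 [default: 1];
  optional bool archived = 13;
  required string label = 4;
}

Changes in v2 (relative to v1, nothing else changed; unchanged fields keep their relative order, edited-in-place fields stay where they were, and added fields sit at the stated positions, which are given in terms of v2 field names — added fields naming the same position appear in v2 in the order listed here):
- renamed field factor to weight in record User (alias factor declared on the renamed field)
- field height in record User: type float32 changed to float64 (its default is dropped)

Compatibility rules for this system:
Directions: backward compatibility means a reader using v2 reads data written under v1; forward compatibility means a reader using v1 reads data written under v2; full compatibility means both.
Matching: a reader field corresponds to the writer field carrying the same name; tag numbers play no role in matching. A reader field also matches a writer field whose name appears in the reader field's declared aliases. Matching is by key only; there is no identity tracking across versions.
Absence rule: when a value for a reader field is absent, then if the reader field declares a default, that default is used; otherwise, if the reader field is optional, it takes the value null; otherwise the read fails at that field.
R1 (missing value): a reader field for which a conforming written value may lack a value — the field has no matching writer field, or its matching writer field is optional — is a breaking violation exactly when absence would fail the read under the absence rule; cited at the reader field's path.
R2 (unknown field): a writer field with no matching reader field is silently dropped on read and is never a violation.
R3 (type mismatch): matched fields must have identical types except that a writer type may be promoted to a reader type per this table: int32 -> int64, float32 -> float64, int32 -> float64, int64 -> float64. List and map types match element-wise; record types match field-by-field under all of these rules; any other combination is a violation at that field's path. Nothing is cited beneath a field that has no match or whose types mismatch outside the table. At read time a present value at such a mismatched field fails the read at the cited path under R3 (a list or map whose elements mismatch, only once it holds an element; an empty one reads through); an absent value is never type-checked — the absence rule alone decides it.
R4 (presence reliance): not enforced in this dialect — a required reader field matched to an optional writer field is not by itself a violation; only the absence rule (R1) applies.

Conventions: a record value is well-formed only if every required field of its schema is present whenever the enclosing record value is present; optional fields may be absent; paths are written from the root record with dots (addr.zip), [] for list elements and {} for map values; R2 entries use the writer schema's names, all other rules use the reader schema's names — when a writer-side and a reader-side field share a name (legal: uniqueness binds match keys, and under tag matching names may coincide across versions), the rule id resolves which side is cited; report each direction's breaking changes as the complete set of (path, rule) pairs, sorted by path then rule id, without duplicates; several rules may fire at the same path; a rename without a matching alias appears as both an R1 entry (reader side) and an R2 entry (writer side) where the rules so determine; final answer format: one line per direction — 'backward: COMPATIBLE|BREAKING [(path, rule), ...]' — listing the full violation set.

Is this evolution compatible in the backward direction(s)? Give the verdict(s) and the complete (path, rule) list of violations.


in User below, arrows point writer -> reader
backward pass over User, reader schema v2, writer schema v1:
  checksum: paired with writer checksum (bytes -> bytes; writer required)
  weight: paired with writer factor (float64 -> float64; writer required)
  height: paired with writer height (float32 -> float64; writer required)
  attempts: paired with writer attempts (int32 -> int32; writer optional)
  archived: paired with writer archived (bool -> bool; writer optional)
  label: paired with writer label (string -> string; writer required)
  => no violations; backward on User: COMPATIBLE
checking off the User differences that do not matter here:
  renamed field factor to weight in record User (alias factor declared on the renamed field) -> inert for the asked User verdict: nothing fires
  field height in record User: type float32 changed to float64 (its default is dropped) -> its effect on User is confined to the forward direction, not asked

backward: COMPATIBLE []


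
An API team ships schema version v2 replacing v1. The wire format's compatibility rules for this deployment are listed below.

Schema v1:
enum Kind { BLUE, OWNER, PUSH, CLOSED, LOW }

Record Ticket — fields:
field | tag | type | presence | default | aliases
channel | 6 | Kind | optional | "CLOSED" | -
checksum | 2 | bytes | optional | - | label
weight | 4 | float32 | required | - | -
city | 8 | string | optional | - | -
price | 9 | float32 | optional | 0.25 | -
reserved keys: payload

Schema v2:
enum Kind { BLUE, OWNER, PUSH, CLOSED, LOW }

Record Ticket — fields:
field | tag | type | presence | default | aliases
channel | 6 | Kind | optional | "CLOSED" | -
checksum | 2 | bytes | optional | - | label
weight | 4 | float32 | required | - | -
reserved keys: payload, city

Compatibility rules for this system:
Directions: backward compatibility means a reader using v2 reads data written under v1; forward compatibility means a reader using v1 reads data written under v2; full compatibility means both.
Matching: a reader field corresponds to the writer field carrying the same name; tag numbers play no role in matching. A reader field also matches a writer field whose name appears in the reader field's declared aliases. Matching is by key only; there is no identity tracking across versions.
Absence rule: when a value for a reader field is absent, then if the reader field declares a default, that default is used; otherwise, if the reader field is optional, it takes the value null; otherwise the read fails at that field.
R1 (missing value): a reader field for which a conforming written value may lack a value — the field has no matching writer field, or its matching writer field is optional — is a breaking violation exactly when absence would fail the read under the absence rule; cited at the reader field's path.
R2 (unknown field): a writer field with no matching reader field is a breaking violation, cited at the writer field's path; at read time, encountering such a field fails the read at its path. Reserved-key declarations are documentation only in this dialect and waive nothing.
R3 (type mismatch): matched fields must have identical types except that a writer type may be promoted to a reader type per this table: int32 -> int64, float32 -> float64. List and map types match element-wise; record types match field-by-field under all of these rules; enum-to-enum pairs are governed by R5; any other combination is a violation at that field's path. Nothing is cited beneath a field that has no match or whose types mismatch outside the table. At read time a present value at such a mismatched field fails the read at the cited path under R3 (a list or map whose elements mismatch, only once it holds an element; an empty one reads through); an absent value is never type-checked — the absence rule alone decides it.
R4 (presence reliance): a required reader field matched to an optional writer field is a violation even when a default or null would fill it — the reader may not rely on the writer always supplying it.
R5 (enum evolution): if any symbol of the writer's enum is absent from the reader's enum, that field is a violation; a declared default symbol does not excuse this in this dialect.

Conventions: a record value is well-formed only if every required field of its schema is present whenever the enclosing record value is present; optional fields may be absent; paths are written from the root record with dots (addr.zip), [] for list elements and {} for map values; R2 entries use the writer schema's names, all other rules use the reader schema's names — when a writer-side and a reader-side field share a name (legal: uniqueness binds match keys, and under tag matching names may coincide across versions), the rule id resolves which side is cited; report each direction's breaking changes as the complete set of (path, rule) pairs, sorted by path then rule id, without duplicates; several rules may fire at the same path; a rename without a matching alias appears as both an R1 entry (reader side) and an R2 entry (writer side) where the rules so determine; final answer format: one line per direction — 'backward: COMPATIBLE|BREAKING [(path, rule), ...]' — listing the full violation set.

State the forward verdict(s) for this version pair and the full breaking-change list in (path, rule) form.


arrows below run writer -> reader for Ticket
forward analysis of Ticket with v1 as reader and v2 as writer:
  writer optional, Kind -> Kind: reader channel maps from writer channel
  writer optional, bytes -> bytes: reader checksum maps from writer checksum
  writer required, float32 -> float32: reader weight maps from writer weight
  city has no writer counterpart
  price has no writer counterpart
  => forward: COMPATIBLE
ruling out the remaining Ticket differences:
  removed field city from record Ticket (its key "city" joins the reserved list) -> its effect on Ticket is confined to the backward direction, not asked
  removed field price from record Ticket -> its effect on Ticket is confined to the backward direction, not asked

forward: COMPATIBLE []


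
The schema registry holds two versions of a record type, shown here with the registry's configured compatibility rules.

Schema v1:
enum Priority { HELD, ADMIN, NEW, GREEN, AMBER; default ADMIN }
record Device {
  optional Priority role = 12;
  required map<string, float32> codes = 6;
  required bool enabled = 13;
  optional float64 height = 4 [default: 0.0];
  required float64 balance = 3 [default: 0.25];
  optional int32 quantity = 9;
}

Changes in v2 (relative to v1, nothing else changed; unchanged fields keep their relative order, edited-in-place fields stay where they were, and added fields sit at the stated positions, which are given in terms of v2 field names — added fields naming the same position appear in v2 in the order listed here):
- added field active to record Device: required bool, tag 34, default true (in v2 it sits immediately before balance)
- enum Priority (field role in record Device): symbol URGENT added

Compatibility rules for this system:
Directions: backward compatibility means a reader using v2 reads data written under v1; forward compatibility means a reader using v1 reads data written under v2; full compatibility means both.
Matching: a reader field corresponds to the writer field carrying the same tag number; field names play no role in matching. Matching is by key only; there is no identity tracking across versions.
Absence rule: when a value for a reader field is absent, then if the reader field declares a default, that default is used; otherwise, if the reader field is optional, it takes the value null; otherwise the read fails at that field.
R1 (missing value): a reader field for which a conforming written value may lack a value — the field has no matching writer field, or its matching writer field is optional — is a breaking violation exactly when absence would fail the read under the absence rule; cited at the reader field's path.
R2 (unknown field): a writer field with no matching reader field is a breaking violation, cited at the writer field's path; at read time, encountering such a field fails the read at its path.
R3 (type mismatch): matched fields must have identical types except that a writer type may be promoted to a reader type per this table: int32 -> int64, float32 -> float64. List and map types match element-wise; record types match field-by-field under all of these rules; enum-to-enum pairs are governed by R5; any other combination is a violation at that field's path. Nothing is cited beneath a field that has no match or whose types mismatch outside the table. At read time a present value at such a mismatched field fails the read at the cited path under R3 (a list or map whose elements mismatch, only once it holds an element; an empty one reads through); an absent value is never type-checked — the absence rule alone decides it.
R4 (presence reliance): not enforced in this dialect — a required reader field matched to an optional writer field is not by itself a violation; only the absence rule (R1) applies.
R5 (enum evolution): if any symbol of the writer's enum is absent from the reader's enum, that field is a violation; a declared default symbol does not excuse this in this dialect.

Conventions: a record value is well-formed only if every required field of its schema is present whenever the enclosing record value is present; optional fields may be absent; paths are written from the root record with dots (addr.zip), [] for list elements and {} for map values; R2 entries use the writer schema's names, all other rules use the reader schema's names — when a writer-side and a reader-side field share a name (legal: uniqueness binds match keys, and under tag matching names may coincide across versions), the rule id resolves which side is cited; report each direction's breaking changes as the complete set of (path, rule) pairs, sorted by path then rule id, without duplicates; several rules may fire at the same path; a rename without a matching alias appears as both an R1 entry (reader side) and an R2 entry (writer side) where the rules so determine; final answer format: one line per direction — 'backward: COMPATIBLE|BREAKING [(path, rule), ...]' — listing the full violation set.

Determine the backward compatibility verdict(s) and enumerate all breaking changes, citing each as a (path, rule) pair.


backward: COMPATIBLE []

in Device below, arrows point writer -> reader
backward analysis of Device with v2 as reader and v1 as writer:
  role <- role (Priority -> Priority, writer optional)
  codes <- codes (map<string, float32> -> map<string, float32>, writer required)
  enabled <- enabled (bool -> bool, writer required)
  height <- height (float64 -> float64, writer optional)
  active: no writer-side match
  balance <- balance (float64 -> float64, writer required)
  quantity <- quantity (int32 -> int32, writer optional)
  => no violations; backward on Device: COMPATIBLE
remaining Device differences; none change what is asked:
  added field active to record Device: required bool, tag 34, default true (in v2 it sits immediately before balance) -> affects forward compatibility only, which is not asked
  enum Priority (field role in record Device): symbol URGENT added -> affects forward compatibility only, which is not asked
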